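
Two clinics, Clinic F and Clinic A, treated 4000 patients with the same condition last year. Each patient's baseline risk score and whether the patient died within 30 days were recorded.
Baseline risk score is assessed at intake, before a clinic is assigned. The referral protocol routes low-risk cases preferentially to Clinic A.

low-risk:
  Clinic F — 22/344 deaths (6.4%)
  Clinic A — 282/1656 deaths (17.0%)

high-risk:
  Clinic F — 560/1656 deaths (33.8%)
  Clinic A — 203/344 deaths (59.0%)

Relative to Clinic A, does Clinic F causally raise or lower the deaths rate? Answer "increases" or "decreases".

decreases

The imbalance in baseline risk score arose from how patients were allocated, not from anything the clinic did; and baseline risk score independently affects the outcome. The pooled gap is confounded — condition on baseline risk score.
Within each level — low-risk: 6.4% vs 17.0%; high-risk: 33.8% vs 59.0% — Clinic F is lower every time.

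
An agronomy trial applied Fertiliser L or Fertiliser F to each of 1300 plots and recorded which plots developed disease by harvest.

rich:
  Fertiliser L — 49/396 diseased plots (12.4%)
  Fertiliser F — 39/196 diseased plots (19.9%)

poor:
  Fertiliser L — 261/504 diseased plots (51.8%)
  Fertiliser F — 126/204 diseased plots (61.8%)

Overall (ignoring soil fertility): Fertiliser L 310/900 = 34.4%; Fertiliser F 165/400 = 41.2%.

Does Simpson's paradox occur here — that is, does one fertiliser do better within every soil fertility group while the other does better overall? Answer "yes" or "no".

Within each soil fertility level (rich 12.4% vs 19.9%; poor 51.8% vs 61.8%), Fertiliser L has the lower rate every time. Pooled: 34.4% vs 41.2% — Fertiliser L has the lower rate overall. They agree.

no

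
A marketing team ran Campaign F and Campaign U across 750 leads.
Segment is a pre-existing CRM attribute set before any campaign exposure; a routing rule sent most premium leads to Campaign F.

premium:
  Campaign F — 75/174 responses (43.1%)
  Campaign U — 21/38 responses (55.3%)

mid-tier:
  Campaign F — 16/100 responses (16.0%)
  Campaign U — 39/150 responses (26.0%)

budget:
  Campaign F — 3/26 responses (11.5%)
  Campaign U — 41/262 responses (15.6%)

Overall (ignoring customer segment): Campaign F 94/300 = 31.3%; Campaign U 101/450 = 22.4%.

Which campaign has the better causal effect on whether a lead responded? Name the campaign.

Campaign U

The imbalance in customer segment arose from how leads were allocated, not from anything the campaign did; and customer segment independently affects the outcome. The pooled gap is confounded — condition on customer segment.
Within each level — premium: 43.1% vs 55.3%; mid-tier: 16.0% vs 26.0%; budget: 11.5% vs 15.6% — Campaign U is higher every time.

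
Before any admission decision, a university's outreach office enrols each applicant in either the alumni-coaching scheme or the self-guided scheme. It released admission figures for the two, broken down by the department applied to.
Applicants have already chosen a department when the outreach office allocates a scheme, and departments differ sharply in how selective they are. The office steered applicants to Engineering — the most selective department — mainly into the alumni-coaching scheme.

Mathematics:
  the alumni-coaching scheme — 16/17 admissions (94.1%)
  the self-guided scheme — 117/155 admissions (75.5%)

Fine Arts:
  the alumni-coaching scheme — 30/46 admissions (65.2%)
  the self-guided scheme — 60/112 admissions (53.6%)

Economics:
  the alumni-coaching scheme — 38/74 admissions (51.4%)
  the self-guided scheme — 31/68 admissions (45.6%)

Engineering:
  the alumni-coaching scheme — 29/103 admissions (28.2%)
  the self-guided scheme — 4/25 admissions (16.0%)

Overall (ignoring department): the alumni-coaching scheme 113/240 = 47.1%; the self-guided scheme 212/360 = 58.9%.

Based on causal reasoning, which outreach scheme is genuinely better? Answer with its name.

the alumni-coaching scheme

the alumni-coaching scheme is higher inside every department stratum but the self-guided scheme is higher in aggregate. Whether to stratify depends on how department relates to the outreach scheme.
Department is set before the outreach scheme has any effect — it is not caused by the outreach scheme — and it independently drives the outcome. That makes it a confounder, so the causal comparison is within department levels.
Within each level — Mathematics: 94.1% vs 75.5%; Fine Arts: 65.2% vs 53.6%; Economics: 51.4% vs 45.6%; Engineering: 28.2% vs 16.0% — the alumni-coaching scheme is higher every time.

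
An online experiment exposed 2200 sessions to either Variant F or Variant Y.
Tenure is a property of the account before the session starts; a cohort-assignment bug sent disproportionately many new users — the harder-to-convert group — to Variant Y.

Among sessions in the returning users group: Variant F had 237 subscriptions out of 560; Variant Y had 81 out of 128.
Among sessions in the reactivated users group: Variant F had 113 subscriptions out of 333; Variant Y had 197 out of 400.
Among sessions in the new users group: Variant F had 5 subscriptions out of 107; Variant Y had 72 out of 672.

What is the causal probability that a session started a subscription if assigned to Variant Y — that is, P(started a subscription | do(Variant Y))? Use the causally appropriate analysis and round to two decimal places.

The imbalance in user tenure arose from how sessions were allocated, not from anything the variant did; and user tenure independently affects the outcome. The pooled gap is confounded — condition on user tenure.
Standardising Variant Y to the population user tenure mix: 0.313·81/128 + 0.333·197/400 + 0.354·72/672 = 0.400.

0.40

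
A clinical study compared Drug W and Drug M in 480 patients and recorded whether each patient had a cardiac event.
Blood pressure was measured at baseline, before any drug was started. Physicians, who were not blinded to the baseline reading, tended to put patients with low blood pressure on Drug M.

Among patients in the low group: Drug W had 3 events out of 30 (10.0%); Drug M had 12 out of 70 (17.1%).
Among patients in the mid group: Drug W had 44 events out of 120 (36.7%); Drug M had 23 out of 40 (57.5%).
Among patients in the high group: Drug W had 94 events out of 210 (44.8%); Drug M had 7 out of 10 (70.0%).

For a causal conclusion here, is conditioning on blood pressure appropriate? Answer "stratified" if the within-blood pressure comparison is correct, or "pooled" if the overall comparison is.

stratified

The blood pressure-specific comparison favours Drug W throughout, but the pooled figures favour Drug M. The question is whether to condition on blood pressure.
The imbalance in blood pressure arose from how patients were allocated, not from anything the drug did; and blood pressure independently affects the outcome. The pooled gap is confounded — condition on blood pressure.
Within each level — low: 10.0% vs 17.1%; mid: 36.7% vs 57.5%; high: 44.8% vs 70.0% — Drug W is lower every time.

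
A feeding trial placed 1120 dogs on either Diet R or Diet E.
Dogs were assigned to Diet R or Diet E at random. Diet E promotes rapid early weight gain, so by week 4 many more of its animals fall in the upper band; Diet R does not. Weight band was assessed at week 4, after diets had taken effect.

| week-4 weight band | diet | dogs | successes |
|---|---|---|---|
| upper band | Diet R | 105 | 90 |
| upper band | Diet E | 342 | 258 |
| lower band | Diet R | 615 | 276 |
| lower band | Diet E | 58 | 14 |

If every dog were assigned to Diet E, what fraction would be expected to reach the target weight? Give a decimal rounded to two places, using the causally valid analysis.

0.68

The stratified and pooled comparisons disagree (Diet R wins within each week-4 weight band; Diet E wins overall), so the answer turns on the causal role of week-4 weight band.
Week-4 weight band lies on the pathway diet → week-4 weight band → outcome, so adjusting for it blocks the indirect effect. For the total causal effect of diet, use the unadjusted pooled rates.
So P(outcome | do(Diet E)) is just the pooled rate for Diet E: 272/400 = 0.680.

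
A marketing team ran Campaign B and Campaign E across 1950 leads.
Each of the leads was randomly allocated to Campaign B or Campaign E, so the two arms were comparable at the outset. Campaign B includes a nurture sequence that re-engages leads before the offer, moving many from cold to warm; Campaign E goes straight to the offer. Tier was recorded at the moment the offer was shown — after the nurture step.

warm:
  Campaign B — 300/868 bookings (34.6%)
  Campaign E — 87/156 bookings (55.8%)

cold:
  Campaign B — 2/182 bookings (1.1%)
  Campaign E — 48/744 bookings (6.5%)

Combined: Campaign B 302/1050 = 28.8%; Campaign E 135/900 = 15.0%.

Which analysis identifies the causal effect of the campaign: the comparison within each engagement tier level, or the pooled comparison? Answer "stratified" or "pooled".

The distribution of engagement tier is itself part of what the campaign does — it is an intermediate outcome. Holding it fixed would remove that part of the effect; the total effect is the pooled difference.
Pooled: Campaign B 28.8% vs Campaign E 15.0%; Campaign B is higher overall.

pooled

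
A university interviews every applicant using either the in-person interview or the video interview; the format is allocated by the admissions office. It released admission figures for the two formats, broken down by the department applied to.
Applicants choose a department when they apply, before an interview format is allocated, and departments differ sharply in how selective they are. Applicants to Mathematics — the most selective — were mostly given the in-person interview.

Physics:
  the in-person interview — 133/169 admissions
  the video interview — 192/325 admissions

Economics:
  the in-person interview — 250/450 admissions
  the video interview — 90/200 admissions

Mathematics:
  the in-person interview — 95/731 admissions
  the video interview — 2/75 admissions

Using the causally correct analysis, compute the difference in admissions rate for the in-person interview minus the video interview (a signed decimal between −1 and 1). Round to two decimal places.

+0.13

The department-specific comparison favours the in-person interview throughout, but the pooled figures favour the video interview. The question is whether to condition on department.
Department differs across interview formats for reasons unrelated to any effect of the interview format itself, and it separately predicts the outcome — a classic confounder. We must compare within department levels.
Adjusting over the population distribution of department: 0.253·(0.787−0.591) + 0.333·(0.556−0.450) + 0.413·(0.130−0.027) = +0.128.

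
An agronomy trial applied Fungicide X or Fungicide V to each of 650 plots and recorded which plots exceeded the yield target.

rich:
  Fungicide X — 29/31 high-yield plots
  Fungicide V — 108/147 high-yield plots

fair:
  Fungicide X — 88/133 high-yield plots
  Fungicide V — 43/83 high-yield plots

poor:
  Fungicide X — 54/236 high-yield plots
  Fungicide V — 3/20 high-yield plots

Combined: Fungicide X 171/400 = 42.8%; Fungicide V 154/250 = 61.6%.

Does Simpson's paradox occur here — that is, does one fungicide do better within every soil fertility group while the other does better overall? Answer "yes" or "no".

yes

Within each soil fertility level (rich 93.5% vs 73.5%; fair 66.2% vs 51.8%; poor 22.9% vs 15.0%), Fungicide X has the higher rate every time. Pooled: 42.8% vs 61.6% — Fungicide V has the higher rate overall. The two comparisons disagree.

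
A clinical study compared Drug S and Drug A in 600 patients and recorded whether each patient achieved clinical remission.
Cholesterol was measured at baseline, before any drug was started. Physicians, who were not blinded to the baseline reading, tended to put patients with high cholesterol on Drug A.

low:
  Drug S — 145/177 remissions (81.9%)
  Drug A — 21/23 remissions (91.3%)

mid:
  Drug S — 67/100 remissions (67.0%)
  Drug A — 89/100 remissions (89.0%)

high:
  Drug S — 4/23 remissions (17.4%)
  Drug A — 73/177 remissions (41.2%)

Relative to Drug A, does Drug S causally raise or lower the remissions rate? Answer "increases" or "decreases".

Cholesterol is set before the drug has any effect — it is not caused by the drug — and it independently drives the outcome. That makes it a confounder, so the causal comparison is within cholesterol levels.
Within each level — low: 81.9% vs 91.3%; mid: 67.0% vs 89.0%; high: 17.4% vs 41.2% — Drug A is higher every time.

decreases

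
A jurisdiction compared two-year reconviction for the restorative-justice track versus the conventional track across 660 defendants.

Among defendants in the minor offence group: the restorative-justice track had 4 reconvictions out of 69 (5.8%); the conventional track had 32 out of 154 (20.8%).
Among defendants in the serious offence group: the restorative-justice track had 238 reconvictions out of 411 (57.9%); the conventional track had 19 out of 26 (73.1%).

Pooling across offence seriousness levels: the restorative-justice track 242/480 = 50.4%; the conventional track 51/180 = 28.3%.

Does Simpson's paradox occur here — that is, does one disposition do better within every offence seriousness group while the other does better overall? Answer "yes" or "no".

yes

Within each offence seriousness level (minor offence 5.8% vs 20.8%; serious offence 57.9% vs 73.1%), the restorative-justice track has the lower rate every time. Pooled: 50.4% vs 28.3% — the conventional track has the lower rate overall. The two comparisons disagree.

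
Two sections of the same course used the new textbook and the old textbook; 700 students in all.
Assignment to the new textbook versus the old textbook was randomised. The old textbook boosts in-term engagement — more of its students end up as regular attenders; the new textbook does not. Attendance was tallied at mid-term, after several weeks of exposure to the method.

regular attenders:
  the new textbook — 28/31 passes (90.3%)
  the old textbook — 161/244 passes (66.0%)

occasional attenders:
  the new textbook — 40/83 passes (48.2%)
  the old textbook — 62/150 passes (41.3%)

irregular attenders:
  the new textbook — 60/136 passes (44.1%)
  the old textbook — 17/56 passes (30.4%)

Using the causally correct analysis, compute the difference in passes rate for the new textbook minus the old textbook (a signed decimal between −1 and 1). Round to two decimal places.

-0.02

Because the teaching method influences mid-term attendance, mid-term attendance is a post-treatment mediator, not a confounder. Stratifying on it would bias the estimate; the causal effect is the crude pooled difference.
The causal difference is the pooled difference: 0.512 − 0.533 = -0.021.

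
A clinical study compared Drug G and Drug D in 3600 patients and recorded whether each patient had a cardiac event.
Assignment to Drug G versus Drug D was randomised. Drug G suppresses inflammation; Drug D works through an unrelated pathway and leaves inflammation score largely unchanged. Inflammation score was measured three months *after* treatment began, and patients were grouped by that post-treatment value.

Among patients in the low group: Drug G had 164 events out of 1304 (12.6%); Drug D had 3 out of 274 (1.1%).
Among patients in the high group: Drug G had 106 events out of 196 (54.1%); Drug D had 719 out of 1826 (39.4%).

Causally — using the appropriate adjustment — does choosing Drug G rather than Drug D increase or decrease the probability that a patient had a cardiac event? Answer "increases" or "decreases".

Stratifying would compare drugs among patients the drugs themselves sorted into inflammation score groups — a form of selection on an intermediate. The unconditioned pooled rates give the total causal effect.
Pooled: Drug G 18.0% vs Drug D 34.4%; Drug G is lower overall.

decreases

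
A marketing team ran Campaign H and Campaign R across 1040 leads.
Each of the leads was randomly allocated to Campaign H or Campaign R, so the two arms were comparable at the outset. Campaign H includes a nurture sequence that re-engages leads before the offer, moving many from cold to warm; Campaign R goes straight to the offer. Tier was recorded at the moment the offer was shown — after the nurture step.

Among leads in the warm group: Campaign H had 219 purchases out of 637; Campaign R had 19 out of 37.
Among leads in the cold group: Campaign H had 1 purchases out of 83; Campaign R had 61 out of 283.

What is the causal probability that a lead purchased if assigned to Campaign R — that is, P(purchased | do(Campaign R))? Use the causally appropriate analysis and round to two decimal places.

0.25

Stratifying would compare campaigns among leads the campaigns themselves sorted into engagement tier groups — a form of selection on an intermediate. The unconditioned pooled rates give the total causal effect.
So P(outcome | do(Campaign R)) is just the pooled rate for Campaign R: 80/320 = 0.250.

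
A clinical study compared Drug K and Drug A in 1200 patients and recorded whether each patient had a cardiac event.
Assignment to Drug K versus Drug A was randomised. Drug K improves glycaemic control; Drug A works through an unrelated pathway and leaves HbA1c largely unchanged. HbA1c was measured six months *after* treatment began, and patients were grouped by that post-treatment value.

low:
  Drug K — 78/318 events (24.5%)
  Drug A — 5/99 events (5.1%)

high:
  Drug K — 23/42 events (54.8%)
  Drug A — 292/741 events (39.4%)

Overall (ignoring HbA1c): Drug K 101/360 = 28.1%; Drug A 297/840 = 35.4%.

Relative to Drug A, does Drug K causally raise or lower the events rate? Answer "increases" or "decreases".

decreases

The HbA1c-specific comparison favours Drug A throughout, but the pooled figures favour Drug K. The question is whether to condition on HbA1c.
HbA1c is recorded after the drug and is itself shifted by it — it sits on the causal path from drug to outcome. Conditioning on a mediator would strip out part of the effect we want; the pooled comparison gives the total causal effect.
Pooled: Drug K 28.1% vs Drug A 35.4%; Drug K is lower overall.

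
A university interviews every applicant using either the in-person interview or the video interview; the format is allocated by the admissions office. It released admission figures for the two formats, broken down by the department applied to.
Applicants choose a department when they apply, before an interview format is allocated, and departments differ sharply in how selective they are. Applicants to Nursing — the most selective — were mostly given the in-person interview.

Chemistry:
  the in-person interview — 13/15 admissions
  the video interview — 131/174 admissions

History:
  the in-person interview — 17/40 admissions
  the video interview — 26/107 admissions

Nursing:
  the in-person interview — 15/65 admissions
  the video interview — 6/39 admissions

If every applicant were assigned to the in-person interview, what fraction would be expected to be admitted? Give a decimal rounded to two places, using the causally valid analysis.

Department differs across interview formats for reasons unrelated to any effect of the interview format itself, and it separately predicts the outcome — a classic confounder. We must compare within department levels.
Standardising the in-person interview to the population department mix: 0.430·13/15 + 0.334·17/40 + 0.236·15/65 = 0.569.

0.57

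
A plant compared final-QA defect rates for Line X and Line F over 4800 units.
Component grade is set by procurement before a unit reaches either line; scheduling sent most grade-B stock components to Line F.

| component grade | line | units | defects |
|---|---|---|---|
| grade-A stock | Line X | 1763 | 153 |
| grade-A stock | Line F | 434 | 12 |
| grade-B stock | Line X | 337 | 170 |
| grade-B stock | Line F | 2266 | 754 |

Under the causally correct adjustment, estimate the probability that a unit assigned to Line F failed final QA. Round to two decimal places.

0.19

The stratified and pooled comparisons disagree (Line F wins within each component grade; Line X wins overall), so the answer turns on the causal role of component grade.
Here component grade is a common cause — it drives both which line a case falls under and the outcome. The crude comparison mixes populations; the stratum-specific rates are the causally relevant ones.
Standardising Line F to the population component grade mix: 0.458·12/434 + 0.542·754/2266 = 0.193.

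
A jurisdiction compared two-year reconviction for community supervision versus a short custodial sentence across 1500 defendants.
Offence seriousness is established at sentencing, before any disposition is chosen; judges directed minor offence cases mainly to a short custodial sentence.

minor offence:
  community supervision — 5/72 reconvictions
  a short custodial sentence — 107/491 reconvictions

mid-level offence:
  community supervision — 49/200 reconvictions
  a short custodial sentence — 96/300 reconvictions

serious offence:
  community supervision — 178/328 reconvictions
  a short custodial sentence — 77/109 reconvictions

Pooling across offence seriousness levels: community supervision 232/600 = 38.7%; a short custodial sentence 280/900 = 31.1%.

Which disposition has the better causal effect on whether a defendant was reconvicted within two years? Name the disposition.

Within every offence seriousness level community supervision has the lower rate, yet pooled a short custodial sentence does — Simpson's reversal.
Since offence seriousness is a pre-existing factor (not a product of the disposition) and it affects the outcome on its own, it is a confounder. The stratified rates, not the pooled rate, identify the causal effect.
Within each level — minor offence: 6.9% vs 21.8%; mid-level offence: 24.5% vs 32.0%; serious offence: 54.3% vs 70.6% — community supervision is lower every time.

community supervision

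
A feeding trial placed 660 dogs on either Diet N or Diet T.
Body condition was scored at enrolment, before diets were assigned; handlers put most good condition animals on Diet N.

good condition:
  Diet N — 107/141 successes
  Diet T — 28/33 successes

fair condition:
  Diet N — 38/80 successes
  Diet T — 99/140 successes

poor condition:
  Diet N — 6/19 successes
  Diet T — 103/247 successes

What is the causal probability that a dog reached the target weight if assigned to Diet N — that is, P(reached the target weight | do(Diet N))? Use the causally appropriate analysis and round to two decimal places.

0.49

The imbalance in starting body condition arose from how dogs were allocated, not from anything the diet did; and starting body condition independently affects the outcome. The pooled gap is confounded — condition on starting body condition.
Standardising Diet N to the population starting body condition mix: 0.264·107/141 + 0.333·38/80 + 0.403·6/19 = 0.486.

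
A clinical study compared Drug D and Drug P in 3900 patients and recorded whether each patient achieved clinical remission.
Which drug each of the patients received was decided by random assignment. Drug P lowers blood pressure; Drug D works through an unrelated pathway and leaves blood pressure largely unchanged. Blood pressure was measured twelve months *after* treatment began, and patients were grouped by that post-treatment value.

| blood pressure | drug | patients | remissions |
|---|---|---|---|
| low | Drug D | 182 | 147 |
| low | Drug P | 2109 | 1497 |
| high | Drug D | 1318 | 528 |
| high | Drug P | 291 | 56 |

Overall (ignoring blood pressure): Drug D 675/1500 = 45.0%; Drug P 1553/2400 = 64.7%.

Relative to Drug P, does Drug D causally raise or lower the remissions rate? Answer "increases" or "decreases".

Drug D is higher inside every blood pressure stratum but Drug P is higher in aggregate. Whether to stratify depends on how blood pressure relates to the drug.
Because the drug influences blood pressure, blood pressure is a post-treatment mediator, not a confounder. Stratifying on it would bias the estimate; the causal effect is the crude pooled difference.
Pooled: Drug D 45.0% vs Drug P 64.7%; Drug P is higher overall.

decreases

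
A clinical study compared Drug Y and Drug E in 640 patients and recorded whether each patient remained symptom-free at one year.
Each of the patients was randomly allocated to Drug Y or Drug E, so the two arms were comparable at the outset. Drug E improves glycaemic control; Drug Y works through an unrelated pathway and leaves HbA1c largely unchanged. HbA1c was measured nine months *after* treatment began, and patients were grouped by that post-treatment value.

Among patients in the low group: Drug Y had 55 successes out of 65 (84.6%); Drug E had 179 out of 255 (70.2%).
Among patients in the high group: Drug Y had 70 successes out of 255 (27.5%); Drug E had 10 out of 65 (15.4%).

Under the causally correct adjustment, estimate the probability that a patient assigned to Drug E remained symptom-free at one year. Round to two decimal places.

0.59

The stratified and pooled comparisons disagree (Drug Y wins within each HbA1c; Drug E wins overall), so the answer turns on the causal role of HbA1c.
The distribution of HbA1c is itself part of what the drug does — it is an intermediate outcome. Holding it fixed would remove that part of the effect; the total effect is the pooled difference.
So P(outcome | do(Drug E)) is just the pooled rate for Drug E: 189/320 = 0.591.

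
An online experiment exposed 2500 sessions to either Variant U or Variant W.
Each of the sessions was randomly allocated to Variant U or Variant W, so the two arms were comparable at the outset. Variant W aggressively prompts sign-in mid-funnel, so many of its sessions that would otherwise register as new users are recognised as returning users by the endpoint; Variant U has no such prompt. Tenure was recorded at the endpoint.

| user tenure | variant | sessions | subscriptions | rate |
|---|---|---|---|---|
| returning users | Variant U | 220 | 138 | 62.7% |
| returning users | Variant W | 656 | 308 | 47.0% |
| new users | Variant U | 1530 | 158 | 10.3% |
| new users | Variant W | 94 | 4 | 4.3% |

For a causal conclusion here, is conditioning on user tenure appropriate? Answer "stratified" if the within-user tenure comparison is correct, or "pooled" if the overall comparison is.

pooled

Variant U is higher inside every user tenure stratum but Variant W is higher in aggregate. Whether to stratify depends on how user tenure relates to the variant.
User tenure is recorded after the variant and is itself shifted by it — it sits on the causal path from variant to outcome. Conditioning on a mediator would strip out part of the effect we want; the pooled comparison gives the total causal effect.
Pooled: Variant U 16.9% vs Variant W 41.6%; Variant W is higher overall.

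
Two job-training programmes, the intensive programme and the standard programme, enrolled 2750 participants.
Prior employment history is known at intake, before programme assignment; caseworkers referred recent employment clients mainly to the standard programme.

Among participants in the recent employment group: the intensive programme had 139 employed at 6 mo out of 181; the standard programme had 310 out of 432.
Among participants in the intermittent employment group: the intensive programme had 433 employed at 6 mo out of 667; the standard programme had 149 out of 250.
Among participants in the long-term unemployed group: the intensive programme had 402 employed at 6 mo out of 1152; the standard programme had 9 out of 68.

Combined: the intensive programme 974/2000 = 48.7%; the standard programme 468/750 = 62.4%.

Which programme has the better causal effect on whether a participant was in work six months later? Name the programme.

The prior employment history-specific comparison favours the intensive programme throughout, but the pooled figures favour the standard programme. The question is whether to condition on prior employment history.
Nothing the programme does changes prior employment history; the imbalance is an allocation artefact. With prior employment history also predicting the outcome, the pooled figure is confounded, and the within-stratum comparison is the causal one.
Within each level — recent employment: 76.8% vs 71.8%; intermittent employment: 64.9% vs 59.6%; long-term unemployed: 34.9% vs 13.2% — the intensive programme is higher every time.

the intensive programme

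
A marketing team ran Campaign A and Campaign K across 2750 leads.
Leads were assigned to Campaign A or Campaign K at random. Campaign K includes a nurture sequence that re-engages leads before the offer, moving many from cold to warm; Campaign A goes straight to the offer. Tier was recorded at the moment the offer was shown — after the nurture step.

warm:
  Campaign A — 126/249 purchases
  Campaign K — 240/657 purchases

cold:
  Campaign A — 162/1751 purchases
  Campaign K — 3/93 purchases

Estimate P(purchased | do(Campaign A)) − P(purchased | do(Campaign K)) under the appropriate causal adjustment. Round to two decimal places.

Campaign A is higher inside every engagement tier stratum but Campaign K is higher in aggregate. Whether to stratify depends on how engagement tier relates to the campaign.
Stratifying would compare campaigns among leads the campaigns themselves sorted into engagement tier groups — a form of selection on an intermediate. The unconditioned pooled rates give the total causal effect.
The causal difference is the pooled difference: 0.144 − 0.324 = -0.180.

-0.18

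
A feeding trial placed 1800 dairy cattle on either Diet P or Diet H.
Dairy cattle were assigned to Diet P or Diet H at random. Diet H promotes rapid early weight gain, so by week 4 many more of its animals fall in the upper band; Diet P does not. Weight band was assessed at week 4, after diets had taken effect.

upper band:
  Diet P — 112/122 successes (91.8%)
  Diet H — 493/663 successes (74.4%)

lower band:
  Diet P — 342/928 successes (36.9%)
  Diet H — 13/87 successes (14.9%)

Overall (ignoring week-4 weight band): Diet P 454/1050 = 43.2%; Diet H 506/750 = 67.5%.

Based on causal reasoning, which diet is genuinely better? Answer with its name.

Week-4 weight band is recorded after the diet and is itself shifted by it — it sits on the causal path from diet to outcome. Conditioning on a mediator would strip out part of the effect we want; the pooled comparison gives the total causal effect.
Pooled: Diet P 43.2% vs Diet H 67.5%; Diet H is higher overall.

Diet H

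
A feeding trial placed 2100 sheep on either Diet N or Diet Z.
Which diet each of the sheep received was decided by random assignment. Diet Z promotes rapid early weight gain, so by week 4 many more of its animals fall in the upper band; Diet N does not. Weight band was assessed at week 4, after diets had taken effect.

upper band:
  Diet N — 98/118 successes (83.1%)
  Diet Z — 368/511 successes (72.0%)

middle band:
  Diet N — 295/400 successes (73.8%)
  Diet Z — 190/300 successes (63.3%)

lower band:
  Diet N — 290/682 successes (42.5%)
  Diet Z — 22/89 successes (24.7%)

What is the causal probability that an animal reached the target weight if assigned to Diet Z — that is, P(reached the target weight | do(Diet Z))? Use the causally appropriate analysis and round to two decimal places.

0.64

Because the diet influences week-4 weight band, week-4 weight band is a post-treatment mediator, not a confounder. Stratifying on it would bias the estimate; the causal effect is the crude pooled difference.
So P(outcome | do(Diet Z)) is just the pooled rate for Diet Z: 580/900 = 0.644.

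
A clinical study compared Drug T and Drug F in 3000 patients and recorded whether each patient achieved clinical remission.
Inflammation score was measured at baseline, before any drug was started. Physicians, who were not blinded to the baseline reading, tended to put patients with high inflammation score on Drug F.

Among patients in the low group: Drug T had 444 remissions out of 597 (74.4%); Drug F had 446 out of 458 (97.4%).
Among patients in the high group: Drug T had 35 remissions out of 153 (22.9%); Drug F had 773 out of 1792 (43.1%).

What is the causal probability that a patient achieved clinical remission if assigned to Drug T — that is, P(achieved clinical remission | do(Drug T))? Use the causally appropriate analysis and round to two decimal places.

0.41

Within every inflammation score level Drug F has the higher rate, yet pooled Drug T does — Simpson's reversal.
The imbalance in inflammation score arose from how patients were allocated, not from anything the drug did; and inflammation score independently affects the outcome. The pooled gap is confounded — condition on inflammation score.
Standardising Drug T to the population inflammation score mix: 0.352·444/597 + 0.648·35/153 = 0.410.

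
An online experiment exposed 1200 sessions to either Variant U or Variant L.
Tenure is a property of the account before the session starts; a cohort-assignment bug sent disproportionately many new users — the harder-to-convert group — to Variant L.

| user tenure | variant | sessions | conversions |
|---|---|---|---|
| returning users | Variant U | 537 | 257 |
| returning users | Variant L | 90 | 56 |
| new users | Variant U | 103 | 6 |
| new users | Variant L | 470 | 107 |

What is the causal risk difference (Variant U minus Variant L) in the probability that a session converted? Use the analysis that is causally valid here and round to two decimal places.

-0.16

The stratified and pooled comparisons disagree (Variant L wins within each user tenure; Variant U wins overall), so the answer turns on the causal role of user tenure.
User tenure satisfies the back-door criterion: it is not a descendant of the variant, and it blocks the spurious path from variant to outcome. Adjusting for it (i.e., using the within-user tenure rates) gives the causal effect.
Adjusting over the population distribution of user tenure: 0.522·(0.479−0.622) + 0.477·(0.058−0.228) = -0.156.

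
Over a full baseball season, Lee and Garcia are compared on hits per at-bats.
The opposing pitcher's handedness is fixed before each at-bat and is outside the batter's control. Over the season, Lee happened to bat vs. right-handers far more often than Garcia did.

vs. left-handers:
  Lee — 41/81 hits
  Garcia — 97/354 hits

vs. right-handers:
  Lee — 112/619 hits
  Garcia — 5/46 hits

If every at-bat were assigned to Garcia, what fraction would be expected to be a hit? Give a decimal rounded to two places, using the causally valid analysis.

0.17

Pitcher handedness satisfies the back-door criterion: it is not a descendant of the player, and it blocks the spurious path from player to outcome. Adjusting for it (i.e., using the within-pitcher handedness rates) gives the causal effect.
Standardising Garcia to the population pitcher handedness mix: 0.395·97/354 + 0.605·5/46 = 0.174.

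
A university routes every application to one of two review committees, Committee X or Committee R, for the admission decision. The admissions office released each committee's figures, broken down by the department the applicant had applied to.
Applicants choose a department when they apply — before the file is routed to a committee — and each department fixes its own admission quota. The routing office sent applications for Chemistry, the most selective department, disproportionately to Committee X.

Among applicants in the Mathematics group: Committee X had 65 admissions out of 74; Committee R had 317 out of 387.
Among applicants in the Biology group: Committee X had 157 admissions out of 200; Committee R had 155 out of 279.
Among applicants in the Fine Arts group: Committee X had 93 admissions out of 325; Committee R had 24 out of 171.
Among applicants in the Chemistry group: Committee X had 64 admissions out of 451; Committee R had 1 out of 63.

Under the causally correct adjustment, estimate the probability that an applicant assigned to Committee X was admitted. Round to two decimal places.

0.51

Department is set before the review committee has any effect — it is not caused by the review committee — and it independently drives the outcome. That makes it a confounder, so the causal comparison is within department levels.
Standardising Committee X to the population department mix: 0.236·65/74 + 0.246·157/200 + 0.254·93/325 + 0.264·64/451 = 0.511.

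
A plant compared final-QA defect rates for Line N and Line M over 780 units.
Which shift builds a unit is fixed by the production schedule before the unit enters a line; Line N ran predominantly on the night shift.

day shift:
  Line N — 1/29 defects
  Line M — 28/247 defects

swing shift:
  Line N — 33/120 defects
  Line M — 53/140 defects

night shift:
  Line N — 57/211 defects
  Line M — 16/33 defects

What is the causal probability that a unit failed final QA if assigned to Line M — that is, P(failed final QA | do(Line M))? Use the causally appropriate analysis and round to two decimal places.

0.32

Shift is set before the line has any effect — it is not caused by the line — and it independently drives the outcome. That makes it a confounder, so the causal comparison is within shift levels.
Standardising Line M to the population shift mix: 0.354·28/247 + 0.333·53/140 + 0.313·16/33 = 0.318.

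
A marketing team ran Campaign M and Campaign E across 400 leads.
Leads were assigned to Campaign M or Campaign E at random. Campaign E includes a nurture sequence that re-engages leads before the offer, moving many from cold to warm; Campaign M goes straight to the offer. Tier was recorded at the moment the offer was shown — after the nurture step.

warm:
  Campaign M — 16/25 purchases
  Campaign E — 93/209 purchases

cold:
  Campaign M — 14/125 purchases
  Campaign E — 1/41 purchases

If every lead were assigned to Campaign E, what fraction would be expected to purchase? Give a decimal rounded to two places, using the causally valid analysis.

Within every engagement tier level Campaign M has the higher rate, yet pooled Campaign E does — Simpson's reversal.
Stratifying would compare campaigns among leads the campaigns themselves sorted into engagement tier groups — a form of selection on an intermediate. The unconditioned pooled rates give the total causal effect.
So P(outcome | do(Campaign E)) is just the pooled rate for Campaign E: 94/250 = 0.376.

0.38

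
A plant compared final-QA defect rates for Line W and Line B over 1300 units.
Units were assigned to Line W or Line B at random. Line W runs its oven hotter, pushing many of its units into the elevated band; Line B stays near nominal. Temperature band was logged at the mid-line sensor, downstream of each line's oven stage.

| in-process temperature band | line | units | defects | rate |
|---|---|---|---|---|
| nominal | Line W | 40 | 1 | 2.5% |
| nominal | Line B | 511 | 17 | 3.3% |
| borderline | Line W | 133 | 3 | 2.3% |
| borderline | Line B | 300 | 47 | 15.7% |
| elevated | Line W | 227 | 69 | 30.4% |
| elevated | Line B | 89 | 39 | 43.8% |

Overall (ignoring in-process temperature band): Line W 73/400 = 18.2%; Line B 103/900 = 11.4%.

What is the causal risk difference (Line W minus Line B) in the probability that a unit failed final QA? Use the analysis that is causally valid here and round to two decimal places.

Within every in-process temperature band level Line W has the lower rate, yet pooled Line B does — Simpson's reversal.
Because the line influences in-process temperature band, in-process temperature band is a post-treatment mediator, not a confounder. Stratifying on it would bias the estimate; the causal effect is the crude pooled difference.
The causal difference is the pooled difference: 0.182 − 0.114 = +0.068.

+0.07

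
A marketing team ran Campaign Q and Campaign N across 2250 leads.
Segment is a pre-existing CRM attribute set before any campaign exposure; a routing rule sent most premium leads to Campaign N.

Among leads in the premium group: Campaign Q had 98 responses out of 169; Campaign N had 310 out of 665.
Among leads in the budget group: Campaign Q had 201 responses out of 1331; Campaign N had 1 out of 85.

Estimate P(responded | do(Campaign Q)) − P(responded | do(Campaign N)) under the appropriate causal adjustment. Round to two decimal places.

+0.13

Within every customer segment level Campaign Q has the higher rate, yet pooled Campaign N does — Simpson's reversal.
Here customer segment is a common cause — it drives both which campaign a case falls under and the outcome. The crude comparison mixes populations; the stratum-specific rates are the causally relevant ones.
Adjusting over the population distribution of customer segment: 0.371·(0.580−0.466) + 0.629·(0.151−0.012) = +0.130.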